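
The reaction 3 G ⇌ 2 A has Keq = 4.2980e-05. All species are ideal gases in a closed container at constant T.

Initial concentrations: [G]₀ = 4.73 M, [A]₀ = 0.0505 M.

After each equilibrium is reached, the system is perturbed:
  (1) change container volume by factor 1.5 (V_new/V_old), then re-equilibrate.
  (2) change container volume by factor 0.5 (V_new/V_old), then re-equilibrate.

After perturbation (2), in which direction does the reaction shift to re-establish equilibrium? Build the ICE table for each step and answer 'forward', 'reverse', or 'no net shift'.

Q₀ = 2.4099e-05 vs Keq = 4.2980e-05 ⇒ Q<K, forward
Step 1:
                  G         A
  init         4.73    0.0505
  Δ        -0.02462   0.01642
  eq          4.705   0.06692
  solve Keq expr → x = 0.008208; check Q = 4.2980e-05
Then change container volume by factor 1.5 (V_new/V_old).
Step 2:
                  G         A
  init        3.137   0.04461
  Δ         0.01197 -0.007977
  eq          3.149   0.03663
  solve Keq expr → x = -0.003989; check Q = 4.2980e-05
Then change container volume by factor 0.5 (V_new/V_old).
Step 3:
                  G         A
  init        6.298   0.07327
  Δ         -0.0439   0.02927
  eq          6.254    0.1025
  solve Keq expr → x = 0.01463; check Q = 4.2980e-05

Direction: forward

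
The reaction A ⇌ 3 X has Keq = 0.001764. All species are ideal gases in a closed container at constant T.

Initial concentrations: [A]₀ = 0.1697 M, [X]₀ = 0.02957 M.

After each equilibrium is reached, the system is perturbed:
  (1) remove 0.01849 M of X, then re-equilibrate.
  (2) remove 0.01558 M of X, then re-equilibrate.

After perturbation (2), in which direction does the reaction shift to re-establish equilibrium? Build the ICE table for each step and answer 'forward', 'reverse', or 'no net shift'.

Q₀ = 1.5236e-04 vs Keq = 0.001764 ⇒ Q<K, forward
Step 1:
                  A         X
  I          0.1697   0.02957
  C        -0.01191   0.03572
  E          0.1578   0.06529
  solve Keq expr → x = 0.01191; check Q = 0.001764
Then remove 0.01849 M of X.
Step 2:
                  A         X
  I          0.1578    0.0468
  C       -0.005889   0.01767
  E          0.1519   0.06447
  solve Keq expr → x = 0.005889; check Q = 0.001764
Then remove 0.01558 M of X.
Step 3:
                  A         X
  I          0.1519   0.04889
  C       -0.004957   0.01487
  E          0.1469   0.06376
  solve Keq expr → x = 0.004957; check Q = 0.001764

Direction: forward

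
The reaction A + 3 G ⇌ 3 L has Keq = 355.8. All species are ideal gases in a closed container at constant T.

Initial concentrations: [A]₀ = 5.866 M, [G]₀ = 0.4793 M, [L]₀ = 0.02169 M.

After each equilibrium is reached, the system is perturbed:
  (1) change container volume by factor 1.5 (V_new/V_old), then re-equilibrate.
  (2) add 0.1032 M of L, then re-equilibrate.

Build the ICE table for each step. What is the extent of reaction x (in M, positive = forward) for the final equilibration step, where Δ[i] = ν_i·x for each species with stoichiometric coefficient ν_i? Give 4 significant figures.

Q₀ = 1.5798e-05 vs Keq = 355.8 ⇒ Q<K, forward
Step 1:
                   A          G          L
  init         5.866     0.4793    0.02169
  Δ          -0.1476    -0.4427     0.4427
  eq           5.718    0.03664     0.4643
  solve Keq expr → x = 0.1476; check Q = 355.8
Then change container volume by factor 1.5 (V_new/V_old).
Step 2:
                   A          G          L
  init         3.812    0.02443     0.3096
  Δ          0.00108    0.00324   -0.00324
  eq           3.813    0.02767     0.3063
  solve Keq expr → x = -0.00108; check Q = 355.8
Then add 0.1032 M of L.
Step 3:
                   A          G          L
  init         3.813    0.02767     0.4095
  Δ         0.002847   0.008541  -0.008541
  eq           3.816    0.03621      0.401
  solve Keq expr → x = -0.002847; check Q = 355.8

x = -0.002847 M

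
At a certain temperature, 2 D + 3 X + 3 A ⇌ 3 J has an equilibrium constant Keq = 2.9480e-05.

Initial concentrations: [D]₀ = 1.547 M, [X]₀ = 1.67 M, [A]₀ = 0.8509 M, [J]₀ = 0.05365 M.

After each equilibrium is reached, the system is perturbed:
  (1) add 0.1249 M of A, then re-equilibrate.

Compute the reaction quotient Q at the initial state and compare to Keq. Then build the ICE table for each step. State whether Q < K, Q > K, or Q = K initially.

Q₀ = 2.2488e-05; Q < K (proceeds forward)

Q₀ = 2.2488e-05 vs Keq = 2.9480e-05 ⇒ Q<K, forward
Step 1:
                    D           X           A           J
  init          1.547        1.67      0.8509     0.05365
  Δ         -0.003014   -0.004521   -0.004521    0.004521
  eq            1.544       1.665      0.8464     0.05817
  solve Keq expr → x = 0.001507; check Q = 2.9480e-05
Then add 0.1249 M of A.
Step 2:
                    D           X           A           J
  init          1.544       1.665      0.9713     0.05817
  Δ         -0.005076   -0.007614   -0.007614    0.007614
  eq            1.539       1.658      0.9637     0.06578
  solve Keq expr → x = 0.002538; check Q = 2.9480e-05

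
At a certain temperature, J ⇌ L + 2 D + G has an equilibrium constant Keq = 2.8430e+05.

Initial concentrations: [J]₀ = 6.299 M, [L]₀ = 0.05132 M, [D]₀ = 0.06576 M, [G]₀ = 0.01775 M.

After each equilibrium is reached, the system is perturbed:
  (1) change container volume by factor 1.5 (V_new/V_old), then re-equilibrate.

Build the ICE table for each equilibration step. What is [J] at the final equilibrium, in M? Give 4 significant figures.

Q₀ = 6.2537e-07 vs Keq = 2.8430e+05 ⇒ Q<K, forward
Step 1:
                  J         L         D         G
  Initial     6.299   0.05132   0.06576   0.01775
  Change     -6.277     6.277     12.55     6.277
  Equil     0.02231     6.328     12.62     6.294
  solve Keq expr → x = 6.277; check Q = 2.8430e+05
Then change container volume by factor 1.5 (V_new/V_old).
Step 2:
                  J         L         D         G
  Initial   0.01487     4.219     8.413     4.196
  Change   -0.01042   0.01042   0.02085   0.01042
  Equil    0.004451     4.229     8.434     4.207
  solve Keq expr → x = 0.01042; check Q = 2.8430e+05

[J]_eq = 0.004451 M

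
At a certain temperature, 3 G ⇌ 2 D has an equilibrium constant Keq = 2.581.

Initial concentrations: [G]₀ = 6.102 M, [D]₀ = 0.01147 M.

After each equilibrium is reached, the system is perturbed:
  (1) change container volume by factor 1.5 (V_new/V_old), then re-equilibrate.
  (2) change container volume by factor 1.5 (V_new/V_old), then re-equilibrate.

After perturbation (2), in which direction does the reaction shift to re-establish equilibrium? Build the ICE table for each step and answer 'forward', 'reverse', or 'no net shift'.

Q₀ = 5.7904e-07 vs Keq = 2.581 ⇒ Q<K, forward
Step 1:
                    G           D
  init          6.102     0.01147
  Δ            -4.567       3.045
  eq            1.535       3.056
  solve Keq expr → x = 1.522; check Q = 2.581
Then change container volume by factor 1.5 (V_new/V_old).
Step 2:
                    G           D
  init          1.023       2.037
  Δ            0.1178    -0.07854
  eq            1.141       1.959
  solve Keq expr → x = -0.03927; check Q = 2.581
Then change container volume by factor 1.5 (V_new/V_old).
Step 3:
                    G           D
  init         0.7609       1.306
  Δ           0.08479    -0.05653
  eq           0.8456       1.249
  solve Keq expr → x = -0.02826; check Q = 2.581

Direction: reverse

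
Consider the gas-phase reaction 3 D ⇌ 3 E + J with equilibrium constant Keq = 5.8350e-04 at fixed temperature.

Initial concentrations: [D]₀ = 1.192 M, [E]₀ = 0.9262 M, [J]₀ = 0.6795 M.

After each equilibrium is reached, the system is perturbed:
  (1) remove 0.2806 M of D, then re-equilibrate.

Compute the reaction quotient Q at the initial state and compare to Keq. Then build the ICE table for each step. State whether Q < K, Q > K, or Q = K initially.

Q₀ = 0.3188; Q > K (proceeds reverse)

Q₀ = 0.3188 vs Keq = 5.8350e-04 ⇒ Q>K, reverse
Step 1:
                  D         E         J
  Initial     1.192    0.9262    0.6795
  Change     0.7166   -0.7166   -0.2389
  Equil       1.909    0.2096    0.4406
  solve Keq expr → x = -0.2389; check Q = 5.8350e-04
Then remove 0.2806 M of D.
Step 2:
                  D         E         J
  Initial     1.628    0.2096    0.4406
  Change    0.02665  -0.02665 -0.008883
  Equil       1.655    0.1829    0.4317
  solve Keq expr → x = -0.008883; check Q = 5.8350e-04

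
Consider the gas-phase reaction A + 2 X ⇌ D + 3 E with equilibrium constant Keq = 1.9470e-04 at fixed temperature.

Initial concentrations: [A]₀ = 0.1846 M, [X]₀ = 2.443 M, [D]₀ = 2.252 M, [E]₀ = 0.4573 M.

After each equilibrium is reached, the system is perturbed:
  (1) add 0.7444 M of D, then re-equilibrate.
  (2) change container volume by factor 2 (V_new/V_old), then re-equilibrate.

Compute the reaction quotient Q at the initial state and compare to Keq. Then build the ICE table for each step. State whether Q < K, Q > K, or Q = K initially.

Q₀ = 0.1955; Q > K (proceeds reverse)

Q₀ = 0.1955 vs Keq = 1.9470e-04 ⇒ Q>K, reverse
Step 1:
                    A           X           D           E
  I            0.1846       2.443       2.252      0.4573
  C            0.1325       0.265     -0.1325     -0.3975
  E            0.3171       2.708       2.119     0.05978
  solve Keq expr → x = -0.1325; check Q = 1.9470e-04
Then add 0.7444 M of D.
Step 2:
                    A           X           D           E
  I            0.3171       2.708       2.864     0.05978
  C          0.001847    0.003694   -0.001847   -0.005541
  E             0.319       2.712       2.862     0.05424
  solve Keq expr → x = -0.001847; check Q = 1.9470e-04
Then change container volume by factor 2 (V_new/V_old).
Step 3:
                    A           X           D           E
  I            0.1595       1.356       1.431     0.02712
  C         -0.002264   -0.004528    0.002264    0.006793
  E            0.1572       1.351       1.433     0.03391
  solve Keq expr → x = 0.002264; check Q = 1.9470e-04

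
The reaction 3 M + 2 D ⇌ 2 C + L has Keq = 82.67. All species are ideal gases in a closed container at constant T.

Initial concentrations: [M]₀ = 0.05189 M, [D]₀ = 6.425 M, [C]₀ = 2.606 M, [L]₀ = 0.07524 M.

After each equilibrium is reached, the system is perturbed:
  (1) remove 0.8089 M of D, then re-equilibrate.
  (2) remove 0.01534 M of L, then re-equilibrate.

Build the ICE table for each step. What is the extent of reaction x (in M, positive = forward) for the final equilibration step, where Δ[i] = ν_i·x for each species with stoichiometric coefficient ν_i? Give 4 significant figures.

x = 0.001294 M

Q₀ = 88.59 vs Keq = 82.67 ⇒ Q>K, reverse
Step 1:
                    M           D           C           L
  Initial     0.05189       6.425       2.606     0.07524
  Change      0.00111  7.3971e-04 -7.3971e-04 -3.6985e-04
  Equil         0.053       6.426       2.605     0.07487
  solve Keq expr → x = -3.6985e-04; check Q = 82.67
Then remove 0.8089 M of D.
Step 2:
                    M           D           C           L
  Initial       0.053       5.617       2.605     0.07487
  Change     0.004517    0.003012   -0.003012   -0.001506
  Equil       0.05752        5.62       2.602     0.07336
  solve Keq expr → x = -0.001506; check Q = 82.67
Then remove 0.01534 M of L.
Step 3:
                    M           D           C           L
  Initial     0.05752        5.62       2.602     0.05802
  Change    -0.003882   -0.002588    0.002588    0.001294
  Equil       0.05364       5.617       2.605     0.05932
  solve Keq expr → x = 0.001294; check Q = 82.67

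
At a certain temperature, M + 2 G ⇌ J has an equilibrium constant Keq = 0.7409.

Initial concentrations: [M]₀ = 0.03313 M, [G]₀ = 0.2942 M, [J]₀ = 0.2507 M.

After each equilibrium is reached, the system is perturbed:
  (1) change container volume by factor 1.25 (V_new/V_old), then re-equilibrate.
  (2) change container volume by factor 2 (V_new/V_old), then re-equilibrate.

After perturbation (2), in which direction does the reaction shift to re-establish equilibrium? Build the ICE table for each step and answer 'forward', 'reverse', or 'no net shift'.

Direction: reverse

Q₀ = 87.43 vs Keq = 0.7409 ⇒ Q>K, reverse
Step 1:
                  M         G         J
  Initial   0.03313    0.2942    0.2507
  Change     0.1818    0.3636   -0.1818
  Equil      0.2149    0.6578    0.0689
  solve Keq expr → x = -0.1818; check Q = 0.7409
Then change container volume by factor 1.25 (V_new/V_old).
Step 2:
                  M         G         J
  Initial    0.1719    0.5262   0.05512
  Change    0.01322   0.02644  -0.01322
  Equil      0.1852    0.5527    0.0419
  solve Keq expr → x = -0.01322; check Q = 0.7409
Then change container volume by factor 2 (V_new/V_old).
Step 3:
                  M         G         J
  Initial   0.09258    0.2763   0.02095
  Change    0.01369   0.02738  -0.01369
  Equil      0.1063    0.3037  0.007263
  solve Keq expr → x = -0.01369; check Q = 0.7409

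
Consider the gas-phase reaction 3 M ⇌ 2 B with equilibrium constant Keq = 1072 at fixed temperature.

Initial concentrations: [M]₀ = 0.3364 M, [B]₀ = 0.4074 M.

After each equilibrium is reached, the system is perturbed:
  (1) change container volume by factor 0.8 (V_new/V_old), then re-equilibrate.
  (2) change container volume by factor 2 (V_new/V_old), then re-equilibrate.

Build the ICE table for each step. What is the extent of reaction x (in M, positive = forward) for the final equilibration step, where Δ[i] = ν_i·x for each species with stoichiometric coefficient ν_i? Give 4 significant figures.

Q₀ = 4.36 vs Keq = 1072 ⇒ Q<K, forward
Step 1:
                   M          B
  init        0.3364     0.4074
  Δ           -0.268     0.1786
  eq         0.06843      0.586
  solve Keq expr → x = 0.08932; check Q = 1072
Then change container volume by factor 0.8 (V_new/V_old).
Step 2:
                   M          B
  init       0.08553     0.7326
  Δ         -0.00585     0.0039
  eq         0.07968     0.7365
  solve Keq expr → x = 0.00195; check Q = 1072
Then change container volume by factor 2 (V_new/V_old).
Step 3:
                   M          B
  init       0.03984     0.3682
  Δ         0.009762  -0.006508
  eq          0.0496     0.3617
  solve Keq expr → x = -0.003254; check Q = 1072

x = -0.003254 M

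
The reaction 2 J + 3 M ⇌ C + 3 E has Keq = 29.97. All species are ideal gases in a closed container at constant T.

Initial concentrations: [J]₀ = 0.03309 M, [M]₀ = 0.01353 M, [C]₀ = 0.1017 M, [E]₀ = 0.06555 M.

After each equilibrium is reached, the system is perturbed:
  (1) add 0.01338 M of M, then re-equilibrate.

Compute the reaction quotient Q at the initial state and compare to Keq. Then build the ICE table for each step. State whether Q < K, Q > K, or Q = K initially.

Q₀ = 1.0562e+04; Q > K (proceeds reverse)

Q₀ = 1.0562e+04 vs Keq = 29.97 ⇒ Q>K, reverse
Step 1:
                  J         M         C         E
  I         0.03309   0.01353    0.1017   0.06555
  C         0.01807   0.02711 -0.009036  -0.02711
  E         0.05116   0.04064   0.09266   0.03844
  solve Keq expr → x = -0.009036; check Q = 29.97
Then add 0.01338 M of M.
Step 2:
                  J         M         C         E
  I         0.05116   0.05402   0.09266   0.03844
  C       -0.003511 -0.005266  0.001755  0.005266
  E         0.04765   0.04875   0.09442   0.04371
  solve Keq expr → x = 0.001755; check Q = 29.97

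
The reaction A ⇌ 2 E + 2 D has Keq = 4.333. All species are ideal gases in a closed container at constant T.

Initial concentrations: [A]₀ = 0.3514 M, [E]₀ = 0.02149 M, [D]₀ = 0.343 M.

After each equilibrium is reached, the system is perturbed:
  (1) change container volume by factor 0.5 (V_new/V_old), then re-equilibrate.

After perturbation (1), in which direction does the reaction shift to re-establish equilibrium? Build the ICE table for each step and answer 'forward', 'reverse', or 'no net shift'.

Q₀ = 1.5462e-04 vs Keq = 4.333 ⇒ Q<K, forward
Step 1:
                   A          E          D
  init        0.3514    0.02149      0.343
  Δ          -0.2845      0.569      0.569
  eq         0.06692     0.5905      0.912
  solve Keq expr → x = 0.2845; check Q = 4.333
Then change container volume by factor 0.5 (V_new/V_old).
Step 2:
                   A          E          D
  init        0.1338      1.181      1.824
  Δ           0.1856    -0.3711    -0.3711
  eq          0.3194     0.8098      1.453
  solve Keq expr → x = -0.1856; check Q = 4.333

Direction: reverse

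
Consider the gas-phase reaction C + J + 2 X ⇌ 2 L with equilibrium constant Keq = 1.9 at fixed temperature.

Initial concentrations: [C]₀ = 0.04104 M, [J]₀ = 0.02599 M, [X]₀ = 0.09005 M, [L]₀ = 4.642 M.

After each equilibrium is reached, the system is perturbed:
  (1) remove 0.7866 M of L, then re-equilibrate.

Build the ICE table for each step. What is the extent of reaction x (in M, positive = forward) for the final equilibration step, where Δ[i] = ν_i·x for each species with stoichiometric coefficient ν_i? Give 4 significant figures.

x = 0.1095 M

Q₀ = 2.4913e+06 vs Keq = 1.9 ⇒ Q>K, reverse
Step 1:
                  C         J         X         L
  Initial   0.04104   0.02599   0.09005     4.642
  Change     0.9559    0.9559     1.912    -1.912
  Equil       0.997    0.9819     2.002      2.73
  solve Keq expr → x = -0.9559; check Q = 1.9
Then remove 0.7866 M of L.
Step 2:
                  C         J         X         L
  Initial     0.997    0.9819     2.002     1.944
  Change    -0.1095   -0.1095   -0.2189    0.2189
  Equil      0.8875    0.8724     1.783     2.163
  solve Keq expr → x = 0.1095; check Q = 1.9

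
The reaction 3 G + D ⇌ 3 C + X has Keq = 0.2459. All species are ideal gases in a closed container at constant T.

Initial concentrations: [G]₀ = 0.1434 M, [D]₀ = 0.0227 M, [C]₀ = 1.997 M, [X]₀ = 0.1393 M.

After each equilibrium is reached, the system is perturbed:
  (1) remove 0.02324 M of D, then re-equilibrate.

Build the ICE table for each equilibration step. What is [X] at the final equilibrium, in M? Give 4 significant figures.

[X]_eq = 0.001468 M

Q₀ = 1.6573e+04 vs Keq = 0.2459 ⇒ Q>K, reverse
Step 1:
                   G          D          C          X
  init        0.1434     0.0227      1.997     0.1393
  Δ           0.4128     0.1376    -0.4128    -0.1376
  eq          0.5562     0.1603      1.584   0.001706
  solve Keq expr → x = -0.1376; check Q = 0.2459
Then remove 0.02324 M of D.
Step 2:
                   G          D          C          X
  init        0.5562     0.1371      1.584   0.001706
  Δ       7.1152e-04 2.3717e-04 -7.1152e-04 -2.3717e-04
  eq          0.5569     0.1373      1.584   0.001468
  solve Keq expr → x = -2.3717e-04; check Q = 0.2459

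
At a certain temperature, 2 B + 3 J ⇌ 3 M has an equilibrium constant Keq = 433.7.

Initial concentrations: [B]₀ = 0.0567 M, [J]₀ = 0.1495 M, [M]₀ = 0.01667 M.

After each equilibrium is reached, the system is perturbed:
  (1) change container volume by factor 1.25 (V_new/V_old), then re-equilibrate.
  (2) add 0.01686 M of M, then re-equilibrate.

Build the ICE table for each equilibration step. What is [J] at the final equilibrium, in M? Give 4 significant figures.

[J]_eq = 0.09022 M

Q₀ = 0.4312 vs Keq = 433.7 ⇒ Q<K, forward
Step 1:
                   B          J          M
  I           0.0567     0.1495    0.01667
  C         -0.03212   -0.04817    0.04817
  E          0.02458     0.1013    0.06484
  solve Keq expr → x = 0.01606; check Q = 433.7
Then change container volume by factor 1.25 (V_new/V_old).
Step 2:
                   B          J          M
  I          0.01967    0.08106    0.05188
  C         0.001852   0.002779  -0.002779
  E          0.02152    0.08384     0.0491
  solve Keq expr → x = -9.2619e-04; check Q = 433.7
Then add 0.01686 M of M.
Step 3:
                   B          J          M
  I          0.02152    0.08384    0.06596
  C         0.004252   0.006377  -0.006377
  E          0.02577    0.09022    0.05958
  solve Keq expr → x = -0.002126; check Q = 433.7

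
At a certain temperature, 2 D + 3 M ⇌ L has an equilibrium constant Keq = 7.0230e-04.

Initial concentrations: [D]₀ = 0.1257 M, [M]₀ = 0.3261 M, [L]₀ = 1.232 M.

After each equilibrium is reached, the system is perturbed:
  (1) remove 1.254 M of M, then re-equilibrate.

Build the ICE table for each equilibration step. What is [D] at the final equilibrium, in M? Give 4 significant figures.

Q₀ = 2248 vs Keq = 7.0230e-04 ⇒ Q>K, reverse
Step 1:
                    D           M           L
  Initial      0.1257      0.3261       1.232
  Change        2.143       3.215      -1.072
  Equil         2.269       3.541      0.1605
  solve Keq expr → x = -1.072; check Q = 7.0230e-04
Then remove 1.254 M of M.
Step 2:
                    D           M           L
  Initial       2.269       2.287      0.1605
  Change       0.1801      0.2702    -0.09006
  Equil         2.449       2.557      0.0704
  solve Keq expr → x = -0.09006; check Q = 7.0230e-04

[D]_eq = 2.449 M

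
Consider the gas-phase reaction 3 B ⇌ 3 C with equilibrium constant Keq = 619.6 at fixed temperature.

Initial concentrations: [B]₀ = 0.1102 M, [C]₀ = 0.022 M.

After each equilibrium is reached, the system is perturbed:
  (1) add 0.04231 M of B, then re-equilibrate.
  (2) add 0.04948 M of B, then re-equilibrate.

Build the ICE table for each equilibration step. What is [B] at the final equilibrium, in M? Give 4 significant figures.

Q₀ = 0.007957 vs Keq = 619.6 ⇒ Q<K, forward
Step 1:
                   B          C
  Initial     0.1102      0.022
  Change    -0.09632    0.09632
  Equil      0.01388     0.1183
  solve Keq expr → x = 0.03211; check Q = 619.6
Then add 0.04231 M of B.
Step 2:
                   B          C
  Initial    0.05619     0.1183
  Change    -0.03787    0.03787
  Equil      0.01832     0.1562
  solve Keq expr → x = 0.01262; check Q = 619.6
Then add 0.04948 M of B.
Step 3:
                   B          C
  Initial     0.0678     0.1562
  Change    -0.04429    0.04429
  Equil      0.02352     0.2005
  solve Keq expr → x = 0.01476; check Q = 619.6

[B]_eq = 0.02352 M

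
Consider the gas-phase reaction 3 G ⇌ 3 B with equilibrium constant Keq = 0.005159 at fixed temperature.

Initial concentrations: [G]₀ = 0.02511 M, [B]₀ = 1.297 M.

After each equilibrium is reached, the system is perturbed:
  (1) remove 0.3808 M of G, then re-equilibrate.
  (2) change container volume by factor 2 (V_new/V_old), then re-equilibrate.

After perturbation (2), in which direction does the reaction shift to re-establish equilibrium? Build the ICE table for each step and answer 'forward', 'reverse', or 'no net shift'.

Direction: no net shift

Q₀ = 1.3781e+05 vs Keq = 0.005159 ⇒ Q>K, reverse
Step 1:
                  G         B
  init      0.02511     1.297
  Δ           1.102    -1.102
  eq          1.127    0.1948
  solve Keq expr → x = -0.3674; check Q = 0.005159
Then remove 0.3808 M of G.
Step 2:
                  G         B
  init       0.7465    0.1948
  Δ          0.0561   -0.0561
  eq         0.8026    0.1387
  solve Keq expr → x = -0.0187; check Q = 0.005159
Then change container volume by factor 2 (V_new/V_old).
Step 3:
                  G         B
  init       0.4013   0.06934
  Δ               0         0
  eq         0.4013   0.06934
  solve Keq expr → x = 0; check Q = 0.005159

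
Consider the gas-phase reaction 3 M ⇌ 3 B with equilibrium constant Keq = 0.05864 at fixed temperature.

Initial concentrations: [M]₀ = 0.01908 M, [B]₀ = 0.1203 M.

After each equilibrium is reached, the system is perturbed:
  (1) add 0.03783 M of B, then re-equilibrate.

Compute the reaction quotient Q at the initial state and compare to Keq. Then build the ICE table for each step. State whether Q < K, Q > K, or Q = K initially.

Q₀ = 250.6 vs Keq = 0.05864 ⇒ Q>K, reverse
Step 1:
                   M          B
  Initial    0.01908     0.1203
  Change      0.0813    -0.0813
  Equil       0.1004      0.039
  solve Keq expr → x = -0.0271; check Q = 0.05864
Then add 0.03783 M of B.
Step 2:
                   M          B
  Initial     0.1004    0.07683
  Change     0.02725   -0.02725
  Equil       0.1276    0.04958
  solve Keq expr → x = -0.009082; check Q = 0.05864

Q₀ = 250.6; Q > K (proceeds reverse)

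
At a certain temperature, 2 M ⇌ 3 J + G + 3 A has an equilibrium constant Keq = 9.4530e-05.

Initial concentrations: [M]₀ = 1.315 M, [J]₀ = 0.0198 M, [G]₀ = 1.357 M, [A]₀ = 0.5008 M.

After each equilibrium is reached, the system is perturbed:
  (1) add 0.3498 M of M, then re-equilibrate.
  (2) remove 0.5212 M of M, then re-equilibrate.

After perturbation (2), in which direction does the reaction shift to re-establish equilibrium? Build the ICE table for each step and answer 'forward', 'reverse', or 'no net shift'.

Direction: reverse

Q₀ = 7.6510e-07 vs Keq = 9.4530e-05 ⇒ Q<K, forward
Step 1:
                  M         J         G         A
  Initial     1.315    0.0198     1.357    0.5008
  Change   -0.04339   0.06509    0.0217   0.06509
  Equil       1.272   0.08489     1.379    0.5659
  solve Keq expr → x = 0.0217; check Q = 9.4530e-05
Then add 0.3498 M of M.
Step 2:
                  M         J         G         A
  Initial     1.621   0.08489     1.379    0.5659
  Change  -0.008245   0.01237  0.004122   0.01237
  Equil       1.613   0.09726     1.383    0.5783
  solve Keq expr → x = 0.004122; check Q = 9.4530e-05
Then remove 0.5212 M of M.
Step 3:
                  M         J         G         A
  Initial     1.092   0.09726     1.383    0.5783
  Change    0.01267  -0.01901 -0.006337  -0.01901
  Equil       1.105   0.07825     1.376    0.5592
  solve Keq expr → x = -0.006337; check Q = 9.4530e-05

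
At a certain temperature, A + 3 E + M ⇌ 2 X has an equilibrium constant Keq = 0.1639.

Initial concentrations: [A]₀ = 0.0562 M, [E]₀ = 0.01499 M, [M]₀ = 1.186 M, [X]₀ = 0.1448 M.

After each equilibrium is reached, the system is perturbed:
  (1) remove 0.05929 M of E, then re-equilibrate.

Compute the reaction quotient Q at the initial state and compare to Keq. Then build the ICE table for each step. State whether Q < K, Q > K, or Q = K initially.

Q₀ = 9.3392e+04 vs Keq = 0.1639 ⇒ Q>K, reverse
Step 1:
                   A          E          M          X
  init        0.0562    0.01499      1.186     0.1448
  Δ          0.06485     0.1945    0.06485    -0.1297
  eq           0.121     0.2095      1.251    0.01511
  solve Keq expr → x = -0.06485; check Q = 0.1639
Then remove 0.05929 M of E.
Step 2:
                   A          E          M          X
  init         0.121     0.1502      1.251    0.01511
  Δ         0.002555   0.007665   0.002555   -0.00511
  eq          0.1236     0.1579      1.253   0.009998
  solve Keq expr → x = -0.002555; check Q = 0.1639

Q₀ = 9.3392e+04; Q > K (proceeds reverse)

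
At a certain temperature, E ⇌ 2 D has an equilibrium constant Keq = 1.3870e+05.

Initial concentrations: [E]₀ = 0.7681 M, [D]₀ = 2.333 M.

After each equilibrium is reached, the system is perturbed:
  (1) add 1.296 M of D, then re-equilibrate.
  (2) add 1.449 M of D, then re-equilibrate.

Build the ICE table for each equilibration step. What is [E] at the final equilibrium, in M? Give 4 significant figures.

[E]_eq = 3.1535e-04 M

Q₀ = 7.086 vs Keq = 1.3870e+05 ⇒ Q<K, forward
Step 1:
                    E           D
  Initial      0.7681       2.333
  Change       -0.768       1.536
  Equil    1.0792e-04       3.869
  solve Keq expr → x = 0.768; check Q = 1.3870e+05
Then add 1.296 M of D.
Step 2:
                    E           D
  Initial  1.0792e-04       5.165
  Change   8.4400e-05 -1.6880e-04
  Equil    1.9232e-04       5.165
  solve Keq expr → x = -8.4400e-05; check Q = 1.3870e+05
Then add 1.449 M of D.
Step 3:
                    E           D
  Initial  1.9232e-04       6.614
  Change   1.2303e-04 -2.4606e-04
  Equil    3.1535e-04       6.614
  solve Keq expr → x = -1.2303e-04; check Q = 1.3870e+05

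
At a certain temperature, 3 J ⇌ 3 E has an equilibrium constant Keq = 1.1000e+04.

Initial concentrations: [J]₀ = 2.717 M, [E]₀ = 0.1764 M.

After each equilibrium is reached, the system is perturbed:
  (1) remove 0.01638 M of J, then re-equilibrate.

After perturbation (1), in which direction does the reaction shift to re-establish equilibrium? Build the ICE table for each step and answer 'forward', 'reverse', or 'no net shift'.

Q₀ = 2.7367e-04 vs Keq = 1.1000e+04 ⇒ Q<K, forward
Step 1:
                   J          E
  init         2.717     0.1764
  Δ           -2.592      2.592
  eq          0.1245      2.769
  solve Keq expr → x = 0.8642; check Q = 1.1000e+04
Then remove 0.01638 M of J.
Step 2:
                   J          E
  init        0.1081      2.769
  Δ          0.01568   -0.01568
  eq          0.1238      2.753
  solve Keq expr → x = -0.005225; check Q = 1.1000e+04

Direction: reverse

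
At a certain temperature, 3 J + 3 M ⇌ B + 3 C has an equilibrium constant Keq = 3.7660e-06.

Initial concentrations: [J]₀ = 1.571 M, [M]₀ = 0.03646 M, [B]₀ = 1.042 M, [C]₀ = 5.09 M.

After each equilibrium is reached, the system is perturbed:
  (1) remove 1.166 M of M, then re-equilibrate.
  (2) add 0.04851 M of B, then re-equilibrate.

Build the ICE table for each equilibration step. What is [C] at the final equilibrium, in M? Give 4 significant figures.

[C]_eq = 1.821 M

Q₀ = 7.3121e+05 vs Keq = 3.7660e-06 ⇒ Q>K, reverse
Step 1:
                    J           M           B           C
  I             1.571     0.03646       1.042        5.09
  C             3.121       3.121       -1.04      -3.121
  E             4.692       3.158    0.001605       1.969
  solve Keq expr → x = -1.04; check Q = 3.7660e-06
Then remove 1.166 M of M.
Step 2:
                    J           M           B           C
  I             4.692       1.992    0.001605       1.969
  C          0.003591    0.003591   -0.001197   -0.003591
  E             4.696       1.995  4.0808e-04       1.965
  solve Keq expr → x = -0.001197; check Q = 3.7660e-06
Then add 0.04851 M of B.
Step 3:
                    J           M           B           C
  I             4.696       1.995     0.04892       1.965
  C            0.1447      0.1447    -0.04822     -0.1447
  E              4.84        2.14  6.9361e-04       1.821
  solve Keq expr → x = -0.04822; check Q = 3.7660e-06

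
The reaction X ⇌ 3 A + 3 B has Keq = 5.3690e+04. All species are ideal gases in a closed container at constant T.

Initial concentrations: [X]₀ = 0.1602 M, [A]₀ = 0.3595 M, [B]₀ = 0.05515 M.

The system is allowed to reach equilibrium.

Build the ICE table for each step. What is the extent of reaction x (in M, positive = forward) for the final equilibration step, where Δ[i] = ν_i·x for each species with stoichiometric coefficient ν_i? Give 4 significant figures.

Q₀ = 4.8649e-05 vs Keq = 5.3690e+04 ⇒ Q<K, forward
Step 1:
                   X          A          B
  Initial     0.1602     0.3595    0.05515
  Change     -0.1602     0.4806     0.4806
  Equil   1.6981e-06     0.8401     0.5357
  solve Keq expr → x = 0.1602; check Q = 5.3690e+04

x = 0.1602 M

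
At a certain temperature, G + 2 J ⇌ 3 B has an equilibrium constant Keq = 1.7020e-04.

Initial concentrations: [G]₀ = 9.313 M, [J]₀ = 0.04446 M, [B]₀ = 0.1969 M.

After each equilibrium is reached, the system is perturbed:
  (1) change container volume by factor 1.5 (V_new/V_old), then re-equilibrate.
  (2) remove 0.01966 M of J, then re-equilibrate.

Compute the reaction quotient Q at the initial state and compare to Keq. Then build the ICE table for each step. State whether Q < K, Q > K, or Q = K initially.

Q₀ = 0.4147 vs Keq = 1.7020e-04 ⇒ Q>K, reverse
Step 1:
                  G         J         B
  Initial     9.313   0.04446    0.1969
  Change    0.05447    0.1089   -0.1634
  Equil       9.367    0.1534   0.03348
  solve Keq expr → x = -0.05447; check Q = 1.7020e-04
Then change container volume by factor 1.5 (V_new/V_old).
Step 2:
                  G         J         B
  Initial     6.245    0.1023   0.02232
  Change          0         0         0
  Equil       6.245    0.1023   0.02232
  solve Keq expr → x = 0; check Q = 1.7020e-04
Then remove 0.01966 M of J.
Step 3:
                  G         J         B
  Initial     6.245   0.08261   0.02232
  Change  8.9384e-04  0.001788 -0.002682
  Equil       6.246    0.0844   0.01964
  solve Keq expr → x = -8.9384e-04; check Q = 1.7020e-04

Q₀ = 0.4147; Q > K (proceeds reverse)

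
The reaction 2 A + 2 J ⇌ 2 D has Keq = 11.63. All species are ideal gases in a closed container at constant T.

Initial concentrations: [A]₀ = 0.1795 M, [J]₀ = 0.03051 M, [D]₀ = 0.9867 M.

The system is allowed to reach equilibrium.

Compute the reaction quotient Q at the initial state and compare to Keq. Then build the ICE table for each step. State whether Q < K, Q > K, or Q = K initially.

Q₀ = 3.2461e+04 vs Keq = 11.63 ⇒ Q>K, reverse
Step 1:
                  A         J         D
  init       0.1795   0.03051    0.9867
  Δ          0.3376    0.3376   -0.3376
  eq         0.5171    0.3681    0.6491
  solve Keq expr → x = -0.1688; check Q = 11.63

Q₀ = 3.2461e+04; Q > K (proceeds reverse)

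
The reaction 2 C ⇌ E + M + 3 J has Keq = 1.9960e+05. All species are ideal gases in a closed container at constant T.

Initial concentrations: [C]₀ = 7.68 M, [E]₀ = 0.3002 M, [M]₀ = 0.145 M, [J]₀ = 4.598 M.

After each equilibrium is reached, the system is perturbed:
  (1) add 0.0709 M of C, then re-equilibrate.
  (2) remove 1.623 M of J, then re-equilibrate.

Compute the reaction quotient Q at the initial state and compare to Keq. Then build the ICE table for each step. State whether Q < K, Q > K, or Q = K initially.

Q₀ = 0.07174 vs Keq = 1.9960e+05 ⇒ Q<K, forward
Step 1:
                    C           E           M           J
  Initial        7.68      0.3002       0.145       4.598
  Change       -7.168       3.584       3.584       10.75
  Equil        0.5123       3.884       3.729       15.35
  solve Keq expr → x = 3.584; check Q = 1.9960e+05
Then add 0.0709 M of C.
Step 2:
                    C           E           M           J
  Initial      0.5832       3.884       3.729       15.35
  Change     -0.06202     0.03101     0.03101     0.09303
  Equil        0.5211       3.915        3.76       15.44
  solve Keq expr → x = 0.03101; check Q = 1.9960e+05
Then remove 1.623 M of J.
Step 3:
                    C           E           M           J
  Initial      0.5211       3.915        3.76       13.82
  Change     -0.07075     0.03538     0.03538      0.1061
  Equil        0.4504        3.95       3.795       13.93
  solve Keq expr → x = 0.03538; check Q = 1.9960e+05

Q₀ = 0.07174; Q < K (proceeds forward)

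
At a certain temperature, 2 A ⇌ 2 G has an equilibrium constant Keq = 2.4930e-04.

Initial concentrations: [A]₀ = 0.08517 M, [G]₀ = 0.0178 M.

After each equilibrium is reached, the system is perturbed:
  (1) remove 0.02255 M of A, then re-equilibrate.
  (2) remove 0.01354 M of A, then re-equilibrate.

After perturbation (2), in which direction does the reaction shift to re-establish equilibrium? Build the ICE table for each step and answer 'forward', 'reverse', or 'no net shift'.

Direction: reverse

Q₀ = 0.04368 vs Keq = 2.4930e-04 ⇒ Q>K, reverse
Step 1:
                    A           G
  Initial     0.08517      0.0178
  Change       0.0162     -0.0162
  Equil        0.1014    0.001601
  solve Keq expr → x = -0.0081; check Q = 2.4930e-04
Then remove 0.02255 M of A.
Step 2:
                    A           G
  Initial     0.07882    0.001601
  Change   3.5051e-04 -3.5051e-04
  Equil       0.07917     0.00125
  solve Keq expr → x = -1.7526e-04; check Q = 2.4930e-04
Then remove 0.01354 M of A.
Step 3:
                    A           G
  Initial     0.06563     0.00125
  Change   2.1046e-04 -2.1046e-04
  Equil       0.06584     0.00104
  solve Keq expr → x = -1.0523e-04; check Q = 2.4930e-04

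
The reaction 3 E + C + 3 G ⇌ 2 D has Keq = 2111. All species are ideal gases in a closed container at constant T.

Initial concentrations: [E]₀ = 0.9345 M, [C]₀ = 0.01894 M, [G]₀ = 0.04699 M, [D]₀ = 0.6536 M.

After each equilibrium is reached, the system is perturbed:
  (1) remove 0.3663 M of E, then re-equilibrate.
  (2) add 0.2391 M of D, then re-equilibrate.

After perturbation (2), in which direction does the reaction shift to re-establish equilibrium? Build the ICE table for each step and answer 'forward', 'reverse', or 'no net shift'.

Q₀ = 2.6637e+05 vs Keq = 2111 ⇒ Q>K, reverse
Step 1:
                  E         C         G         D
  init       0.9345   0.01894   0.04699    0.6536
  Δ         0.09632   0.03211   0.09632  -0.06421
  eq          1.031   0.05105    0.1433    0.5894
  solve Keq expr → x = -0.03211; check Q = 2111
Then remove 0.3663 M of E.
Step 2:
                  E         C         G         D
  init       0.6645   0.05105    0.1433    0.5894
  Δ         0.04281   0.01427   0.04281  -0.02854
  eq         0.7073   0.06531    0.1861    0.5609
  solve Keq expr → x = -0.01427; check Q = 2111
Then add 0.2391 M of D.
Step 3:
                  E         C         G         D
  init       0.7073   0.06531    0.1861       0.8
  Δ         0.02769   0.00923   0.02769  -0.01846
  eq          0.735   0.07454    0.2138    0.7815
  solve Keq expr → x = -0.00923; check Q = 2111

Direction: reverse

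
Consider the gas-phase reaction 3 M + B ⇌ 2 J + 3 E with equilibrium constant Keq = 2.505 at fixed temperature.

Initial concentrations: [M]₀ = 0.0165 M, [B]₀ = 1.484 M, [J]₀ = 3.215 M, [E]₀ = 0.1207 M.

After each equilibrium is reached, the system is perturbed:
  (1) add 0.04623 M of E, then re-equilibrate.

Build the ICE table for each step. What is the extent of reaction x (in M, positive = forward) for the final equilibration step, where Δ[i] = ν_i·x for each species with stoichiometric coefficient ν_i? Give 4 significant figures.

Q₀ = 2726 vs Keq = 2.505 ⇒ Q>K, reverse
Step 1:
                    M           B           J           E
  Initial      0.0165       1.484       3.215      0.1207
  Change      0.06323     0.02108    -0.04215    -0.06323
  Equil       0.07973       1.505       3.173     0.05747
  solve Keq expr → x = -0.02108; check Q = 2.505
Then add 0.04623 M of E.
Step 2:
                    M           B           J           E
  Initial     0.07973       1.505       3.173      0.1037
  Change      0.02661     0.00887    -0.01774    -0.02661
  Equil        0.1063       1.514       3.155     0.07709
  solve Keq expr → x = -0.00887; check Q = 2.505

x = -0.00887 M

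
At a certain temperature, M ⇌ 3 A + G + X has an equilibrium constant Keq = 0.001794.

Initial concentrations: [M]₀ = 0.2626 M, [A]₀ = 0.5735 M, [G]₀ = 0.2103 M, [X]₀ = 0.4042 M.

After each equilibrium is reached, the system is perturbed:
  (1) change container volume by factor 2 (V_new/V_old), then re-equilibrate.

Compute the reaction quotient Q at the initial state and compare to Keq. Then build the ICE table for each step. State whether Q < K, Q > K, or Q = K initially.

Q₀ = 0.06106 vs Keq = 0.001794 ⇒ Q>K, reverse
Step 1:
                    M           A           G           X
  I            0.2626      0.5735      0.2103      0.4042
  C            0.1011     -0.3033     -0.1011     -0.1011
  E            0.3637      0.2702      0.1092      0.3031
  solve Keq expr → x = -0.1011; check Q = 0.001794
Then change container volume by factor 2 (V_new/V_old).
Step 2:
                    M           A           G           X
  I            0.1819      0.1351     0.05459      0.1515
  C          -0.03716      0.1115     0.03716     0.03716
  E            0.1447      0.2466     0.09176      0.1887
  solve Keq expr → x = 0.03716; check Q = 0.001794

Q₀ = 0.06106; Q > K (proceeds reverse)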